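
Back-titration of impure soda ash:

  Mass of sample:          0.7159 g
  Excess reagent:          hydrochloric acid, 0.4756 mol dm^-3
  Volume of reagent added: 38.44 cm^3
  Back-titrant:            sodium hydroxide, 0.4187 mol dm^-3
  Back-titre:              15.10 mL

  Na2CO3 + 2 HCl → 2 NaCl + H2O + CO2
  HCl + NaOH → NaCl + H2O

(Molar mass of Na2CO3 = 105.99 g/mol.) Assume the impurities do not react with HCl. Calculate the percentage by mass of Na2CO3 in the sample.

88.53 %

n(HCl) added = 0.03844 × 0.4756 = 0.01828 mol
n(NaOH) used in back-titration = 0.01510 × 0.4187 = 6.322 × 10^-3 mol
n(HCl) left over = 6.322 × 10^-3 mol (1:1 ratio)
n(HCl) consumed by analyte = 0.01828 − 6.322 × 10^-3 = 0.01196 mol
From the 1:2 ratio, n(Na2CO3) = 1/2 × 0.01196 = 5.980 × 10^-3 mol
mass of Na2CO3 = 5.980 × 10^-3 × 105.99 = 0.6338 g
% Na2CO3 = 0.6338 / 0.7159 × 100 = 88.53 %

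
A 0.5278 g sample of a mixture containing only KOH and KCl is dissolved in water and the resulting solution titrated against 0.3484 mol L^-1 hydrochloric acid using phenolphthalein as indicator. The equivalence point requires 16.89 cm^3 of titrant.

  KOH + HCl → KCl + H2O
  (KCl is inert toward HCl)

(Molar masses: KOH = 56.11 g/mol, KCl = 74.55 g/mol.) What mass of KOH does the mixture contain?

n(HCl) = 0.01689 × 0.3484 = 5.884 × 10^-3 mol
Let x = n(KOH), y = n(KCl).
Titrant: 1x = 5.884 × 10^-3;  mass: 56.11x + 74.55y = 0.5278
Solving, x = 5.884 × 10^-3 mol, y = 2.651 × 10^-3 mol
mass of KOH = 5.884 × 10^-3 × 56.11 = 0.3302 g

0.3302 g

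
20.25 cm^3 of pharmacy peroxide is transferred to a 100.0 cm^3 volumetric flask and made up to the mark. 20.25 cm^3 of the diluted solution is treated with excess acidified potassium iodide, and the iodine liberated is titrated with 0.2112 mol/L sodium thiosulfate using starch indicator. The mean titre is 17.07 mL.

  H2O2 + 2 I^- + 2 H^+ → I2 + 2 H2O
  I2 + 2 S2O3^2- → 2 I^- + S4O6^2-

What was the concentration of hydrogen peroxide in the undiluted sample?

0.4396 mol/L

n(S2O3^2-) = 0.01707 × 0.2112 = 3.605 × 10^-3 mol
n(I2) = n(S2O3^2-)/2 = 1.803 × 10^-3 mol
n(H2O2) in the aliquot = 1.803 × 10^-3 mol (1:1 ratio)
[H2O2]_dilute = 1.803 × 10^-3 / 0.02025 = 0.08902 mol/L
[H2O2]_original = 0.08902 × 100.0/20.25 = 0.4396 mol/L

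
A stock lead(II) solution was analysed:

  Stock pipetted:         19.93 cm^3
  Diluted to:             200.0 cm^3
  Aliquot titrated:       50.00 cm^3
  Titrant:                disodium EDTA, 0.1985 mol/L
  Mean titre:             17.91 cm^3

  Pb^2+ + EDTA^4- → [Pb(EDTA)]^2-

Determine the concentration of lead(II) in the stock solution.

0.7135 mol/L

n(EDTA) = 0.01791 × 0.1985 = 3.555 × 10^-3 mol
n(Pb2+) in the aliquot = 3.555 × 10^-3 mol (1:1 ratio)
[Pb2+]_dilute = 3.555 × 10^-3 / 0.05000 = 0.07110 mol/L
Dilution factor = 200.0 / 19.93 = 10.04
[Pb2+]_stock = 0.07110 × 10.04 = 0.7135 mol/L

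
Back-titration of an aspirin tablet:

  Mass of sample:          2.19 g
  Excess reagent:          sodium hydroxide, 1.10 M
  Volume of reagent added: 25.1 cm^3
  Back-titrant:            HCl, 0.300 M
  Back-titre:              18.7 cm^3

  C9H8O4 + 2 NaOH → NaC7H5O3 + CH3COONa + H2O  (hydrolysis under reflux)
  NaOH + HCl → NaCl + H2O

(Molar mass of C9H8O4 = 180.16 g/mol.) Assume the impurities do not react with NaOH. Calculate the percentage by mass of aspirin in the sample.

n(NaOH) added = 0.0251 × 1.10 = 0.0276 mol
n(HCl) used in back-titration = 0.0187 × 0.300 = 5.61 × 10^-3 mol
n(NaOH) left over = 5.61 × 10^-3 mol (1:1 ratio)
n(NaOH) consumed by analyte = 0.0276 − 5.61 × 10^-3 = 0.0220 mol
From the 1:2 ratio, n(C9H8O4) = 1/2 × 0.0220 = 0.0110 mol
mass of C9H8O4 = 0.0110 × 180.16 = 1.98 g
% C9H8O4 = 1.98 / 2.19 × 100 = 90.5 %

90.5 %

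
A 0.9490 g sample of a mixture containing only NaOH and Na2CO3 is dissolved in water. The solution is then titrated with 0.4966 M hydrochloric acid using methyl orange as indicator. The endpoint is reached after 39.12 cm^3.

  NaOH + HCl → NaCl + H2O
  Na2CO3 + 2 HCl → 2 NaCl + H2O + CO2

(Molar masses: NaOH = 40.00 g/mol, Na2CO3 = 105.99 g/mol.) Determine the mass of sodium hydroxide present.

0.2479 g

n(HCl) = 0.03912 × 0.4966 = 0.01943 mol
Let x = n(NaOH), y = n(Na2CO3).
Titrant: 1x + 2y = 0.01943;  mass: 40.00x + 105.99y = 0.9490
Solving, x = 6.197 × 10^-3 mol, y = 6.615 × 10^-3 mol
mass of NaOH = 6.197 × 10^-3 × 40.00 = 0.2479 g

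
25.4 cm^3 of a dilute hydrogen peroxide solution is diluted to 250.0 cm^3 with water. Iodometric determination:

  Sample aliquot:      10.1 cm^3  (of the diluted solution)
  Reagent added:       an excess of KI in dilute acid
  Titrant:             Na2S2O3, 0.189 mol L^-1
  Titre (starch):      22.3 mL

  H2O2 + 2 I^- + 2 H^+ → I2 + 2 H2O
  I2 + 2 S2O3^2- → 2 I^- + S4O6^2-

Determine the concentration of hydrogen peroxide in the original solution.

2.05 mol/L

n(S2O3^2-) = 0.0223 × 0.189 = 4.21 × 10^-3 mol
n(I2) = n(S2O3^2-)/2 = 2.11 × 10^-3 mol
n(H2O2) in the aliquot = 2.11 × 10^-3 mol (1:1 ratio)
[H2O2]_dilute = 2.11 × 10^-3 / 0.0101 = 0.209 mol/L
[H2O2]_original = 0.209 × 250.0/25.4 = 2.05 mol/L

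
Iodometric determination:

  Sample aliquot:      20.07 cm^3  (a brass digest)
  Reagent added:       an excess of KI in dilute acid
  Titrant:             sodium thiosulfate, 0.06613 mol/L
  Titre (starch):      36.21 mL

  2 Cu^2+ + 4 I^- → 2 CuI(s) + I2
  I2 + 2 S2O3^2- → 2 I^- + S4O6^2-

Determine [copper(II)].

0.1193 mol/L

n(S2O3^2-) = 0.03621 × 0.06613 = 2.395 × 10^-3 mol
n(I2) = n(S2O3^2-)/2 = 1.197 × 10^-3 mol
From the 2:1 ratio, n(Cu2+) in the aliquot = 2/1 × 1.197 × 10^-3 = 2.395 × 10^-3 mol
[Cu2+] = 2.395 × 10^-3 / 0.02007 = 0.1193 mol/L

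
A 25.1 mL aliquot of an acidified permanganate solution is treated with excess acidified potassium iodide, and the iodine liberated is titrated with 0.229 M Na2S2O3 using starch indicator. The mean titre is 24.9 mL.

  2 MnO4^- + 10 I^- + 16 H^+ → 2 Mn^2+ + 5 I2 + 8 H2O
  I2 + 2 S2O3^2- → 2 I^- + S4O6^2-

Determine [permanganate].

n(S2O3^2-) = 0.0249 × 0.229 = 5.70 × 10^-3 mol
n(I2) = n(S2O3^2-)/2 = 2.85 × 10^-3 mol
From the 2:5 ratio, n(MnO4^-) in the aliquot = 2/5 × 2.85 × 10^-3 = 1.14 × 10^-3 mol
[MnO4^-] = 1.14 × 10^-3 / 0.0251 = 0.0454 mol/L

0.0454 M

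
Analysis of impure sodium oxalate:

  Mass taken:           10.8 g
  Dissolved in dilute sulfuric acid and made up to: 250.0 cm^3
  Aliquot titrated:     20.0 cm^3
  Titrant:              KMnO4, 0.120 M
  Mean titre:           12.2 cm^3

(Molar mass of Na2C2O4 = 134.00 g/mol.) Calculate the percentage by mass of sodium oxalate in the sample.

2 MnO4^- + 5 C2O4^2- + 16 H^+ → 2 Mn^2+ + 10 CO2 + 8 H2O
n(KMnO4) per titration = 0.0122 × 0.120 = 1.46 × 10^-3 mol
From the 5:2 ratio, n(Na2C2O4) in each aliquot = 5/2 × 1.46 × 10^-3 = 3.66 × 10^-3 mol
n(Na2C2O4) in the whole flask = 3.66 × 10^-3 × 250.0/20.0 = 0.0457 mol
mass of Na2C2O4 = 0.0457 × 134.00 = 6.13 g
% Na2C2O4 = 6.13 / 10.8 × 100 = 56.8 %

56.8 %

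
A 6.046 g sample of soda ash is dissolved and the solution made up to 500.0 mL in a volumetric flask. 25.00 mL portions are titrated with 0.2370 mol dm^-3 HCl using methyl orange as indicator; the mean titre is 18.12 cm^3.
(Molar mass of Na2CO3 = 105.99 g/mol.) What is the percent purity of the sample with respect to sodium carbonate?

Na2CO3 + 2 HCl → 2 NaCl + H2O + CO2
n(HCl) per titration = 0.01812 × 0.2370 = 4.294 × 10^-3 mol
From the 1:2 ratio, n(Na2CO3) in each aliquot = 1/2 × 4.294 × 10^-3 = 2.147 × 10^-3 mol
n(Na2CO3) in the whole flask = 2.147 × 10^-3 × 500.0/25.00 = 0.04294 mol
mass of Na2CO3 = 0.04294 × 105.99 = 4.552 g
% Na2CO3 = 4.552 / 6.046 × 100 = 75.28 %

75.28 %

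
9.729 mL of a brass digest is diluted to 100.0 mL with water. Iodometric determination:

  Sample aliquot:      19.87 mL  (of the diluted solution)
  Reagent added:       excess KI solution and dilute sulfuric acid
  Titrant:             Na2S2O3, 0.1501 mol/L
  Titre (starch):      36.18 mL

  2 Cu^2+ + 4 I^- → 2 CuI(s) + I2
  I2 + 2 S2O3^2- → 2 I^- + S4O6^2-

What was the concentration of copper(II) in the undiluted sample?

2.809 mol/L

n(S2O3^2-) = 0.03618 × 0.1501 = 5.431 × 10^-3 mol
n(I2) = n(S2O3^2-)/2 = 2.715 × 10^-3 mol
From the 2:1 ratio, n(Cu2+) in the aliquot = 2/1 × 2.715 × 10^-3 = 5.431 × 10^-3 mol
[Cu2+]_dilute = 5.431 × 10^-3 / 0.01987 = 0.2733 mol/L
[Cu2+]_original = 0.2733 × 100.0/9.729 = 2.809 mol/L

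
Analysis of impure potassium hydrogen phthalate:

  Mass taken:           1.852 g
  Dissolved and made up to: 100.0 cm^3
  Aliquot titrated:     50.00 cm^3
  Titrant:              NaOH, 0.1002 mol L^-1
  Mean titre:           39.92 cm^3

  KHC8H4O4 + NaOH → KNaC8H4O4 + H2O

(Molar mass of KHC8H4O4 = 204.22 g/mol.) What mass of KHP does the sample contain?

n(NaOH) per titration = 0.03992 × 0.1002 = 4.000 × 10^-3 mol
n(KHC8H4O4) in each aliquot = 4.000 × 10^-3 mol (1:1 ratio)
n(KHC8H4O4) in the whole flask = 4.000 × 10^-3 × 100.0/50.00 = 8.000 × 10^-3 mol
mass of KHC8H4O4 = 8.000 × 10^-3 × 204.22 = 1.634 g

1.634 g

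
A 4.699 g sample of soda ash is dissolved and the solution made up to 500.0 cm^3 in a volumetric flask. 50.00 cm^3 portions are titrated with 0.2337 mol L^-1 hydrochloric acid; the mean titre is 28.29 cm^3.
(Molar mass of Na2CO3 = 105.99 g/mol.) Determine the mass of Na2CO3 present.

3.504 g

Na2CO3 + 2 HCl → 2 NaCl + H2O + CO2
n(HCl) per titration = 0.02829 × 0.2337 = 6.611 × 10^-3 mol
From the 1:2 ratio, n(Na2CO3) in each aliquot = 1/2 × 6.611 × 10^-3 = 3.306 × 10^-3 mol
n(Na2CO3) in the whole flask = 3.306 × 10^-3 × 500.0/50.00 = 0.03306 mol
mass of Na2CO3 = 0.03306 × 105.99 = 3.504 g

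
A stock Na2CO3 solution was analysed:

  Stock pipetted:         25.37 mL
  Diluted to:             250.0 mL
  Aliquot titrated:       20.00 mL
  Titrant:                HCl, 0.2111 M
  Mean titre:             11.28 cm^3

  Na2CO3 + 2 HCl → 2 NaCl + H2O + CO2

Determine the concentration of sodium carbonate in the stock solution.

n(HCl) = 0.01128 × 0.2111 = 2.381 × 10^-3 mol
From the 1:2 ratio, n(Na2CO3) in the aliquot = 1/2 × 2.381 × 10^-3 = 1.191 × 10^-3 mol
[Na2CO3]_dilute = 1.191 × 10^-3 / 0.02000 = 0.05953 mol/L
Dilution factor = 250.0 / 25.37 = 9.854
[Na2CO3]_stock = 0.05953 × 9.854 = 0.5866 mol/L

0.5866 M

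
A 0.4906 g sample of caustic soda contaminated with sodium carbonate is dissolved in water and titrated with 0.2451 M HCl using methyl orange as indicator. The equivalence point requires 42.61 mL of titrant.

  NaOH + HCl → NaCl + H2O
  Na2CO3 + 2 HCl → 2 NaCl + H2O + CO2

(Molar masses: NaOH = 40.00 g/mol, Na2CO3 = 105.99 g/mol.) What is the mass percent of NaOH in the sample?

39.44 %

n(HCl) = 0.04261 × 0.2451 = 0.01044 mol
Let x = n(NaOH), y = n(Na2CO3).
Titrant: 1x + 2y = 0.01044;  mass: 40.00x + 105.99y = 0.4906
Solving, x = 4.838 × 10^-3 mol, y = 2.803 × 10^-3 mol
mass of NaOH = 4.838 × 10^-3 × 40.00 = 0.1935 g
% NaOH = 0.1935 / 0.4906 × 100 = 39.44 %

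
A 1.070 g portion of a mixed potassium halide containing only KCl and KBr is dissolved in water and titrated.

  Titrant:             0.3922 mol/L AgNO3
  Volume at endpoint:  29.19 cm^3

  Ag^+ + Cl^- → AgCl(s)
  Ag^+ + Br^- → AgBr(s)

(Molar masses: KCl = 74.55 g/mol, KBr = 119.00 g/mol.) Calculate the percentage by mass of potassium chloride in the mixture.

45.82 %

n(AgNO3) = 0.02919 × 0.3922 = 0.01145 mol
Let x = n(KCl), y = n(KBr).
Titrant: 1x + 1y = 0.01145;  mass: 74.55x + 119.00y = 1.070
Solving, x = 6.577 × 10^-3 mol, y = 4.871 × 10^-3 mol
mass of KCl = 6.577 × 10^-3 × 74.55 = 0.4903 g
% KCl = 0.4903 / 1.070 × 100 = 45.82 %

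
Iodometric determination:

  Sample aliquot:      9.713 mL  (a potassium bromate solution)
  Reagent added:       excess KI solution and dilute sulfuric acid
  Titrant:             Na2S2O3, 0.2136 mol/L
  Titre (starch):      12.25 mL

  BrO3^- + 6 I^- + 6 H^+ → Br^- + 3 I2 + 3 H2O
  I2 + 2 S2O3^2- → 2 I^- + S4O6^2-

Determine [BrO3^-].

n(S2O3^2-) = 0.01225 × 0.2136 = 2.617 × 10^-3 mol
n(I2) = n(S2O3^2-)/2 = 1.308 × 10^-3 mol
From the 1:3 ratio, n(BrO3^-) in the aliquot = 1/3 × 1.308 × 10^-3 = 4.361 × 10^-4 mol
[BrO3^-] = 4.361 × 10^-4 / 0.009713 = 0.04490 mol/L

0.04490 mol/L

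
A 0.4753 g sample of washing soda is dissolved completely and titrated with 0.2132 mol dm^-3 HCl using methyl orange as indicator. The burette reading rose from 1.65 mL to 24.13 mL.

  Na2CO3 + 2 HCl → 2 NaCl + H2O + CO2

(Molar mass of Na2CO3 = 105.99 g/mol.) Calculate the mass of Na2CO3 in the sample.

0.2540 g

n(HCl) = 0.02248 L × 0.2132 mol/L = 4.793 × 10^-3 mol
From the 1:2 ratio, n(Na2CO3) = 1/2 × 4.793 × 10^-3 = 2.396 × 10^-3 mol
mass of Na2CO3 = 2.396 × 10^-3 × 105.99 g/mol = 0.2540 g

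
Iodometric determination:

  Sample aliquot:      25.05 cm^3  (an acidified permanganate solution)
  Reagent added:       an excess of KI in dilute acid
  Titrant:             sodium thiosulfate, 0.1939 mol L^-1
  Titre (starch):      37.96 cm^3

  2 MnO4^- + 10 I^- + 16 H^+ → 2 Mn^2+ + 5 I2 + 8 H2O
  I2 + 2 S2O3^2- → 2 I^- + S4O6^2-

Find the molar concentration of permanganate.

n(S2O3^2-) = 0.03796 × 0.1939 = 7.360 × 10^-3 mol
n(I2) = n(S2O3^2-)/2 = 3.680 × 10^-3 mol
From the 2:5 ratio, n(MnO4^-) in the aliquot = 2/5 × 3.680 × 10^-3 = 1.472 × 10^-3 mol
[MnO4^-] = 1.472 × 10^-3 / 0.02505 = 0.05877 mol/L

0.05877 mol/L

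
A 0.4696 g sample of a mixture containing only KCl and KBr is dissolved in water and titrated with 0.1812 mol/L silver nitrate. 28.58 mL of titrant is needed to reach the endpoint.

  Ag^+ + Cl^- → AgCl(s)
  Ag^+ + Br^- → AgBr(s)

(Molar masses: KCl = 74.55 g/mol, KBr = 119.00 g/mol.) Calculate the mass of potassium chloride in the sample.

n(AgNO3) = 0.02858 × 0.1812 = 5.179 × 10^-3 mol
Let x = n(KCl), y = n(KBr).
Titrant: 1x + 1y = 5.179 × 10^-3;  mass: 74.55x + 119.00y = 0.4696
Solving, x = 3.300 × 10^-3 mol, y = 1.879 × 10^-3 mol
mass of KCl = 3.300 × 10^-3 × 74.55 = 0.2460 g

0.2460 g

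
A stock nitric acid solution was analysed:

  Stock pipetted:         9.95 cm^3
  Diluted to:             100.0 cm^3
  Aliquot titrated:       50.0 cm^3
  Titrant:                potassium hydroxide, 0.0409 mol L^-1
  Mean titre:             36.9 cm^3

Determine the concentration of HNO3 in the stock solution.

0.303 mol/L

HNO3 + KOH → KNO3 + H2O
n(KOH) = 0.0369 × 0.0409 = 1.51 × 10^-3 mol
n(HNO3) in the aliquot = 1.51 × 10^-3 mol (1:1 ratio)
[HNO3]_dilute = 1.51 × 10^-3 / 0.0500 = 0.0302 mol/L
Dilution factor = 100.0 / 9.95 = 10.05
[HNO3]_stock = 0.0302 × 10.05 = 0.303 mol/L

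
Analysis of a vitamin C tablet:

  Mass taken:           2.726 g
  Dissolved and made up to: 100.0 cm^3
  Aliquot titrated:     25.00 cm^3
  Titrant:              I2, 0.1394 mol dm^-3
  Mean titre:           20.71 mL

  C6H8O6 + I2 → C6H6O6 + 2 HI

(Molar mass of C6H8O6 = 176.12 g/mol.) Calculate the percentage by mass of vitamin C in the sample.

74.61 %

n(I2) per titration = 0.02071 × 0.1394 = 2.887 × 10^-3 mol
n(C6H8O6) in each aliquot = 2.887 × 10^-3 mol (1:1 ratio)
n(C6H8O6) in the whole flask = 2.887 × 10^-3 × 100.0/25.00 = 0.01155 mol
mass of C6H8O6 = 0.01155 × 176.12 = 2.034 g
% C6H8O6 = 2.034 / 2.726 × 100 = 74.61 %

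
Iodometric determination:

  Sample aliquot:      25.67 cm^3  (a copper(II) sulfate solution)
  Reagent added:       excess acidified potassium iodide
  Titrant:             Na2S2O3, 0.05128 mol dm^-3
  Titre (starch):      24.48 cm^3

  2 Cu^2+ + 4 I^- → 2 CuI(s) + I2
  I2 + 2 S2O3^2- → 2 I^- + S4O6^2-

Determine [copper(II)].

0.04890 mol/L

n(S2O3^2-) = 0.02448 × 0.05128 = 1.255 × 10^-3 mol
n(I2) = n(S2O3^2-)/2 = 6.277 × 10^-4 mol
From the 2:1 ratio, n(Cu2+) in the aliquot = 2/1 × 6.277 × 10^-4 = 1.255 × 10^-3 mol
[Cu2+] = 1.255 × 10^-3 / 0.02567 = 0.04890 mol/L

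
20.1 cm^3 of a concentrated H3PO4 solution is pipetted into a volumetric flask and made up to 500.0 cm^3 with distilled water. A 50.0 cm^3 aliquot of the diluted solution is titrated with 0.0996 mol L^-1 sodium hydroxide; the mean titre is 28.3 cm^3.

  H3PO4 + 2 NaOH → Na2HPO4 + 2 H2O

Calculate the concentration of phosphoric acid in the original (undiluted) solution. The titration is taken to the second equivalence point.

0.701 mol/L

n(NaOH) = 0.0283 × 0.0996 = 2.82 × 10^-3 mol
From the 1:2 ratio, n(H3PO4) in the aliquot = 1/2 × 2.82 × 10^-3 = 1.41 × 10^-3 mol
[H3PO4]_dilute = 1.41 × 10^-3 / 0.0500 = 0.0282 mol/L
Dilution factor = 500.0 / 20.1 = 24.88
[H3PO4]_stock = 0.0282 × 24.88 = 0.701 mol/L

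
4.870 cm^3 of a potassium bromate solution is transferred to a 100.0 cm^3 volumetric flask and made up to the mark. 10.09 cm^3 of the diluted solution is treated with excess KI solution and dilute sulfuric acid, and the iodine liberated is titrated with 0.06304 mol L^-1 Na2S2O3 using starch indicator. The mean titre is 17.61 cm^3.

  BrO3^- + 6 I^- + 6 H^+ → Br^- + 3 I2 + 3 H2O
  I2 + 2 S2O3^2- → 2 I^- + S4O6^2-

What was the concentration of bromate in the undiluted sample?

0.3765 mol/L

n(S2O3^2-) = 0.01761 × 0.06304 = 1.110 × 10^-3 mol
n(I2) = n(S2O3^2-)/2 = 5.551 × 10^-4 mol
From the 1:3 ratio, n(BrO3^-) in the aliquot = 1/3 × 5.551 × 10^-4 = 1.850 × 10^-4 mol
[BrO3^-]_dilute = 1.850 × 10^-4 / 0.01009 = 0.01834 mol/L
[BrO3^-]_original = 0.01834 × 100.0/4.870 = 0.3765 mol/L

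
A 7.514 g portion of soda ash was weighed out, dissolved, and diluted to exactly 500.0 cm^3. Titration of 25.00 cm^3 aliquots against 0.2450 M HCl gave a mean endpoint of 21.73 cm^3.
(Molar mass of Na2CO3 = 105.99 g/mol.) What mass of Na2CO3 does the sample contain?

Na2CO3 + 2 HCl → 2 NaCl + H2O + CO2
n(HCl) per titration = 0.02173 × 0.2450 = 5.324 × 10^-3 mol
From the 1:2 ratio, n(Na2CO3) in each aliquot = 1/2 × 5.324 × 10^-3 = 2.662 × 10^-3 mol
n(Na2CO3) in the whole flask = 2.662 × 10^-3 × 500.0/25.00 = 0.05324 mol
mass of Na2CO3 = 0.05324 × 105.99 = 5.643 g

5.643 g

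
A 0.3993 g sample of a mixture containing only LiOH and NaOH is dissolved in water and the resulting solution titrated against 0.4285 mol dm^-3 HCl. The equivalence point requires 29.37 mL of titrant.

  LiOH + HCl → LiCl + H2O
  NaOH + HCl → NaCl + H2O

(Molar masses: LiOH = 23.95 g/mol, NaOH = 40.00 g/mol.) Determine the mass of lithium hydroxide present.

n(HCl) = 0.02937 × 0.4285 = 0.01259 mol
Let x = n(LiOH), y = n(NaOH).
Titrant: 1x + 1y = 0.01259;  mass: 23.95x + 40.00y = 0.3993
Solving, x = 6.486 × 10^-3 mol, y = 6.099 × 10^-3 mol
mass of LiOH = 6.486 × 10^-3 × 23.95 = 0.1553 g

0.1553 g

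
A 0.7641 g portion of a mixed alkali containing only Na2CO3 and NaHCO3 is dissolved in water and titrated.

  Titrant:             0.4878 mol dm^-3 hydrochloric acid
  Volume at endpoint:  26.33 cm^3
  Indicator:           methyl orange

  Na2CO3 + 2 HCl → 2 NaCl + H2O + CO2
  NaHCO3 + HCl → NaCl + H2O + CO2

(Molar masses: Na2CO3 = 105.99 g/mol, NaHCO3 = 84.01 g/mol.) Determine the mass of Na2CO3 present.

n(HCl) = 0.02633 × 0.4878 = 0.01284 mol
Let x = n(Na2CO3), y = n(NaHCO3).
Titrant: 2x + 1y = 0.01284;  mass: 105.99x + 84.01y = 0.7641
Solving, x = 5.077 × 10^-3 mol, y = 2.690 × 10^-3 mol
mass of Na2CO3 = 5.077 × 10^-3 × 105.99 = 0.5381 g

0.5381 g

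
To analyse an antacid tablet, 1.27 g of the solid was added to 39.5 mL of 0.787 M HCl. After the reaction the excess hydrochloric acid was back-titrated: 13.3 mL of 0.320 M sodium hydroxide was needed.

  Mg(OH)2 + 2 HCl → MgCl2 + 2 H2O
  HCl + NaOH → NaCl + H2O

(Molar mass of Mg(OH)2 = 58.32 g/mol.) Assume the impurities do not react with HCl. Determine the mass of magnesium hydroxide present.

0.782 g

n(HCl) added = 0.0395 × 0.787 = 0.0311 mol
n(NaOH) used in back-titration = 0.0133 × 0.320 = 4.26 × 10^-3 mol
n(HCl) left over = 4.26 × 10^-3 mol (1:1 ratio)
n(HCl) consumed by analyte = 0.0311 − 4.26 × 10^-3 = 0.0268 mol
From the 1:2 ratio, n(Mg(OH)2) = 1/2 × 0.0268 = 0.0134 mol
mass of Mg(OH)2 = 0.0134 × 58.32 = 0.782 g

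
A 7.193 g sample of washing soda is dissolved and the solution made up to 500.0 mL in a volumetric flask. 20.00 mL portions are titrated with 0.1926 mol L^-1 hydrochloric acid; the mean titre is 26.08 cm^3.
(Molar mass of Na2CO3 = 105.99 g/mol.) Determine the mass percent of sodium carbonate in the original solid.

Na2CO3 + 2 HCl → 2 NaCl + H2O + CO2
n(HCl) per titration = 0.02608 × 0.1926 = 5.023 × 10^-3 mol
From the 1:2 ratio, n(Na2CO3) in each aliquot = 1/2 × 5.023 × 10^-3 = 2.512 × 10^-3 mol
n(Na2CO3) in the whole flask = 2.512 × 10^-3 × 500.0/20.00 = 0.06279 mol
mass of Na2CO3 = 0.06279 × 105.99 = 6.655 g
% Na2CO3 = 6.655 / 7.193 × 100 = 92.52 %

92.52 %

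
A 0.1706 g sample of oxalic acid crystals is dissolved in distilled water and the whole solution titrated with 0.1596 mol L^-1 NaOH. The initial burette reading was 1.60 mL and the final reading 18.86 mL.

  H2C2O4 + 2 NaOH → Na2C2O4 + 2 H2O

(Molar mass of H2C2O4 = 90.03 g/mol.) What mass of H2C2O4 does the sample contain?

n(NaOH) = 0.01726 L × 0.1596 mol/L = 2.755 × 10^-3 mol
From the 1:2 ratio, n(H2C2O4) = 1/2 × 2.755 × 10^-3 = 1.377 × 10^-3 mol
mass of H2C2O4 = 1.377 × 10^-3 × 90.03 g/mol = 0.1240 g

0.1240 g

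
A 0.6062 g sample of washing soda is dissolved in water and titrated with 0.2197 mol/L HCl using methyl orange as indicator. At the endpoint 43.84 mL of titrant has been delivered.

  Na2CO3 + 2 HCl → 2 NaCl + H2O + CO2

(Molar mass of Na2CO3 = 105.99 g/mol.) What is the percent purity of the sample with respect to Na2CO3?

n(HCl) = 0.04384 L × 0.2197 mol/L = 9.632 × 10^-3 mol
From the 1:2 ratio, n(Na2CO3) = 1/2 × 9.632 × 10^-3 = 4.816 × 10^-3 mol
mass of Na2CO3 = 4.816 × 10^-3 × 105.99 g/mol = 0.5104 g
% Na2CO3 = 0.5104 / 0.6062 × 100 = 84.20 %

84.20 %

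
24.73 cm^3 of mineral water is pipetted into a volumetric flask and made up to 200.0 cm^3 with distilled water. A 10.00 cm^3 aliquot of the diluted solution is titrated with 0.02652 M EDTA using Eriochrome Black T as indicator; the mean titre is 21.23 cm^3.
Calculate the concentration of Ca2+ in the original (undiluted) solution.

0.4553 M

Ca^2+ + EDTA^4- → [Ca(EDTA)]^2-
n(EDTA) = 0.02123 × 0.02652 = 5.630 × 10^-4 mol
n(Ca2+) in the aliquot = 5.630 × 10^-4 mol (1:1 ratio)
[Ca2+]_dilute = 5.630 × 10^-4 / 0.01000 = 0.05630 mol/L
Dilution factor = 200.0 / 24.73 = 8.087
[Ca2+]_stock = 0.05630 × 8.087 = 0.4553 mol/L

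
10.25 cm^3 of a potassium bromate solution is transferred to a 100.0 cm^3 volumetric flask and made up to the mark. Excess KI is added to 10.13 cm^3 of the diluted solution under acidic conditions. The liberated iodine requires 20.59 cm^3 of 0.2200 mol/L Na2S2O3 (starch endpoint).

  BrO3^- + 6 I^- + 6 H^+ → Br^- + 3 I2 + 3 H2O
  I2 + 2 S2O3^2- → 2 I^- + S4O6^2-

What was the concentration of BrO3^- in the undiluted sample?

n(S2O3^2-) = 0.02059 × 0.2200 = 4.530 × 10^-3 mol
n(I2) = n(S2O3^2-)/2 = 2.265 × 10^-3 mol
From the 1:3 ratio, n(BrO3^-) in the aliquot = 1/3 × 2.265 × 10^-3 = 7.550 × 10^-4 mol
[BrO3^-]_dilute = 7.550 × 10^-4 / 0.01013 = 0.07453 mol/L
[BrO3^-]_original = 0.07453 × 100.0/10.25 = 0.7271 mol/L

0.7271 mol/L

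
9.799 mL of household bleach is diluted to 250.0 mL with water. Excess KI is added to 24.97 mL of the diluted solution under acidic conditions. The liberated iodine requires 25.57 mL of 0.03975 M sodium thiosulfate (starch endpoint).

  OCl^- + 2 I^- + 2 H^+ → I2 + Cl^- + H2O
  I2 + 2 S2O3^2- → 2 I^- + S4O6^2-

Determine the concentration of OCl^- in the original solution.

0.5193 M

n(S2O3^2-) = 0.02557 × 0.03975 = 1.016 × 10^-3 mol
n(I2) = n(S2O3^2-)/2 = 5.082 × 10^-4 mol
n(OCl^-) in the aliquot = 5.082 × 10^-4 mol (1:1 ratio)
[OCl^-]_dilute = 5.082 × 10^-4 / 0.02497 = 0.02035 mol/L
[OCl^-]_original = 0.02035 × 250.0/9.799 = 0.5193 mol/L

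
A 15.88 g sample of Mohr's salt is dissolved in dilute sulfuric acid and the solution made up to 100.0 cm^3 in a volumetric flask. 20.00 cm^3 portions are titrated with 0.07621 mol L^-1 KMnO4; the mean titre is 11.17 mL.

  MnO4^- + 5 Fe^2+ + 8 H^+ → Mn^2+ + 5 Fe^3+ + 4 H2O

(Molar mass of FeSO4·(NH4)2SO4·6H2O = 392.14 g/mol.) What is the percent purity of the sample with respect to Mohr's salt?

52.55 %

n(KMnO4) per titration = 0.01117 × 0.07621 = 8.513 × 10^-4 mol
From the 5:1 ratio, n(FeSO4·(NH4)2SO4·6H2O) in each aliquot = 5/1 × 8.513 × 10^-4 = 4.256 × 10^-3 mol
n(FeSO4·(NH4)2SO4·6H2O) in the whole flask = 4.256 × 10^-3 × 100.0/20.00 = 0.02128 mol
mass of FeSO4·(NH4)2SO4·6H2O = 0.02128 × 392.14 = 8.345 g
% FeSO4·(NH4)2SO4·6H2O = 8.345 / 15.88 × 100 = 52.55 %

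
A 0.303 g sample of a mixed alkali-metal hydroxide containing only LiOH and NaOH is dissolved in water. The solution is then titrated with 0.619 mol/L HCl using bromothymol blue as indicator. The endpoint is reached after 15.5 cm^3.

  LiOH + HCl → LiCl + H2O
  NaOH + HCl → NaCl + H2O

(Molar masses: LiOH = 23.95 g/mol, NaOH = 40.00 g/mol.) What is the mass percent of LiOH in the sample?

n(HCl) = 0.0155 × 0.619 = 9.59 × 10^-3 mol
Let x = n(LiOH), y = n(NaOH).
Titrant: 1x + 1y = 9.59 × 10^-3;  mass: 23.95x + 40.00y = 0.303
Solving, x = 5.03 × 10^-3 mol, y = 4.56 × 10^-3 mol
mass of LiOH = 5.03 × 10^-3 × 23.95 = 0.121 g
% LiOH = 0.121 / 0.303 × 100 = 39.8 %

39.8 %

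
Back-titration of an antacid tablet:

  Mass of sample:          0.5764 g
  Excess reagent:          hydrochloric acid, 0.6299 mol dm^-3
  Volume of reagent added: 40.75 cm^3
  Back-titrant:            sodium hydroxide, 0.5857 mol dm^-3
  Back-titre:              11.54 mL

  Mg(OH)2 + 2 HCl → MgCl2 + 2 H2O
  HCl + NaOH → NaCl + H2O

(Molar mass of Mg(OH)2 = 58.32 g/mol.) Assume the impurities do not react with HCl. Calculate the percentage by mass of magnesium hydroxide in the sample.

n(HCl) added = 0.04075 × 0.6299 = 0.02567 mol
n(NaOH) used in back-titration = 0.01154 × 0.5857 = 6.759 × 10^-3 mol
n(HCl) left over = 6.759 × 10^-3 mol (1:1 ratio)
n(HCl) consumed by analyte = 0.02567 − 6.759 × 10^-3 = 0.01891 mol
From the 1:2 ratio, n(Mg(OH)2) = 1/2 × 0.01891 = 9.455 × 10^-3 mol
mass of Mg(OH)2 = 9.455 × 10^-3 × 58.32 = 0.5514 g
% Mg(OH)2 = 0.5514 / 0.5764 × 100 = 95.66 %

95.66 %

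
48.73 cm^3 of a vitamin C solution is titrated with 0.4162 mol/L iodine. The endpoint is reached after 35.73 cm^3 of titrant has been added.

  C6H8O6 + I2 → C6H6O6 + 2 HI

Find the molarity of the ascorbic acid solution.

0.3052 mol/L

n(I2) = 0.03573 L × 0.4162 mol/L = 0.01487 mol
n(C6H8O6) = 0.01487 mol (1:1 mole ratio)
[C6H8O6] = 0.01487 mol / 0.04873 L = 0.3052 mol/L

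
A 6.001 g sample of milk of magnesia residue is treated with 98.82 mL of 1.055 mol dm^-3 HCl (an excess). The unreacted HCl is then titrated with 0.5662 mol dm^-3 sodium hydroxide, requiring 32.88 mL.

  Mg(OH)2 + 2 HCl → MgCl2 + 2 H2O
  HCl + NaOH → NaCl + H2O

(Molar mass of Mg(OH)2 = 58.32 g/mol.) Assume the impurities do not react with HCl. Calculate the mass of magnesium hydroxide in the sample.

n(HCl) added = 0.09882 × 1.055 = 0.1043 mol
n(NaOH) used in back-titration = 0.03288 × 0.5662 = 0.01862 mol
n(HCl) left over = 0.01862 mol (1:1 ratio)
n(HCl) consumed by analyte = 0.1043 − 0.01862 = 0.08564 mol
From the 1:2 ratio, n(Mg(OH)2) = 1/2 × 0.08564 = 0.04282 mol
mass of Mg(OH)2 = 0.04282 × 58.32 = 2.497 g

2.497 g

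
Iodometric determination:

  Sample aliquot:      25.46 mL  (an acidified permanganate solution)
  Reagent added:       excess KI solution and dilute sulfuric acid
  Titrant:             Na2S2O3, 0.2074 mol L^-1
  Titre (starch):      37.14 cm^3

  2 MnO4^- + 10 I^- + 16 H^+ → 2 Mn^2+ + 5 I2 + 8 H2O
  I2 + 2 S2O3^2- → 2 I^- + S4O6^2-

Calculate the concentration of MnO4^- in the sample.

n(S2O3^2-) = 0.03714 × 0.2074 = 7.703 × 10^-3 mol
n(I2) = n(S2O3^2-)/2 = 3.851 × 10^-3 mol
From the 2:5 ratio, n(MnO4^-) in the aliquot = 2/5 × 3.851 × 10^-3 = 1.541 × 10^-3 mol
[MnO4^-] = 1.541 × 10^-3 / 0.02546 = 0.06051 mol/L

0.06051 mol/L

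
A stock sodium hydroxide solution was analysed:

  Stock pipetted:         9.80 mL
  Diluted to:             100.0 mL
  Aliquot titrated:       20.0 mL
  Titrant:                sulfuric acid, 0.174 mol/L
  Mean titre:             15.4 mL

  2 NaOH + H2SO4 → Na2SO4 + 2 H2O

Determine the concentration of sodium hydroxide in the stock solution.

n(H2SO4) = 0.0154 × 0.174 = 2.68 × 10^-3 mol
From the 2:1 ratio, n(NaOH) in the aliquot = 2/1 × 2.68 × 10^-3 = 5.36 × 10^-3 mol
[NaOH]_dilute = 5.36 × 10^-3 / 0.0200 = 0.268 mol/L
Dilution factor = 100.0 / 9.80 = 10.20
[NaOH]_stock = 0.268 × 10.20 = 2.73 mol/L

2.73 mol/L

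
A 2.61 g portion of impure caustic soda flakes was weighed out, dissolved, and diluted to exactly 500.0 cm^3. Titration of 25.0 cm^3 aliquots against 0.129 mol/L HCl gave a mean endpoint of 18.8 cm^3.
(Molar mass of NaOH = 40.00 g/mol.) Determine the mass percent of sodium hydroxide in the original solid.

74.3 %

NaOH + HCl → NaCl + H2O
n(HCl) per titration = 0.0188 × 0.129 = 2.43 × 10^-3 mol
n(NaOH) in each aliquot = 2.43 × 10^-3 mol (1:1 ratio)
n(NaOH) in the whole flask = 2.43 × 10^-3 × 500.0/25.0 = 0.0485 mol
mass of NaOH = 0.0485 × 40.00 = 1.94 g
% NaOH = 1.94 / 2.61 × 100 = 74.3 %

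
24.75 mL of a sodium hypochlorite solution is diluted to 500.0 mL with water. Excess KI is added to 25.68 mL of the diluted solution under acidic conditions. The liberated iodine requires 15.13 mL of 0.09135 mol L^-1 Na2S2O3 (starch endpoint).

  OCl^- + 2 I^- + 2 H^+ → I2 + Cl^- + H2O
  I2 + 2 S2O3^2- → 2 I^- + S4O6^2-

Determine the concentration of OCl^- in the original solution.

0.5436 mol/L

n(S2O3^2-) = 0.01513 × 0.09135 = 1.382 × 10^-3 mol
n(I2) = n(S2O3^2-)/2 = 6.911 × 10^-4 mol
n(OCl^-) in the aliquot = 6.911 × 10^-4 mol (1:1 ratio)
[OCl^-]_dilute = 6.911 × 10^-4 / 0.02568 = 0.02691 mol/L
[OCl^-]_original = 0.02691 × 500.0/24.75 = 0.5436 mol/L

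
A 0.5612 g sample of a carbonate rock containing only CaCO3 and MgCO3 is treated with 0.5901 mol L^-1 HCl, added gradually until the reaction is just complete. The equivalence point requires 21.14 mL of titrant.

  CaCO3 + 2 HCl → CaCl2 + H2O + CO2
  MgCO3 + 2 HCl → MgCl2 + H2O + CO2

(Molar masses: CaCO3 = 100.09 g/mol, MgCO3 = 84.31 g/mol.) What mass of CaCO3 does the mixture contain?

0.2241 g

n(HCl) = 0.02114 × 0.5901 = 0.01247 mol
Let x = n(CaCO3), y = n(MgCO3).
Titrant: 2x + 2y = 0.01247;  mass: 100.09x + 84.31y = 0.5612
Solving, x = 2.239 × 10^-3 mol, y = 3.999 × 10^-3 mol
mass of CaCO3 = 2.239 × 10^-3 × 100.09 = 0.2241 g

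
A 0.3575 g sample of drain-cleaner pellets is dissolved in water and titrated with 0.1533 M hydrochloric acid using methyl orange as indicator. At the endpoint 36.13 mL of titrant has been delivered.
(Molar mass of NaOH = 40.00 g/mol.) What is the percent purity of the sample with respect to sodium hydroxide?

61.97 %

NaOH + HCl → NaCl + H2O
n(HCl) = 0.03613 L × 0.1533 mol/L = 5.539 × 10^-3 mol
n(NaOH) = 5.539 × 10^-3 mol (1:1 ratio)
mass of NaOH = 5.539 × 10^-3 × 40.00 g/mol = 0.2215 g
% NaOH = 0.2215 / 0.3575 × 100 = 61.97 %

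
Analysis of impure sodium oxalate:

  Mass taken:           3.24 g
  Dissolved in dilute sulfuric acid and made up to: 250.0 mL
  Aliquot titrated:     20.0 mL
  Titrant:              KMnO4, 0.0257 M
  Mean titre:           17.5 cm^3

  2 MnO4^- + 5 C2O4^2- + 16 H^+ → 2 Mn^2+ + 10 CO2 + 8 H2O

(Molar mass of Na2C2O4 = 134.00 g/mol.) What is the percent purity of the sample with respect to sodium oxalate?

58.1 %

n(KMnO4) per titration = 0.0175 × 0.0257 = 4.50 × 10^-4 mol
From the 5:2 ratio, n(Na2C2O4) in each aliquot = 5/2 × 4.50 × 10^-4 = 1.12 × 10^-3 mol
n(Na2C2O4) in the whole flask = 1.12 × 10^-3 × 250.0/20.0 = 0.0141 mol
mass of Na2C2O4 = 0.0141 × 134.00 = 1.88 g
% Na2C2O4 = 1.88 / 3.24 × 100 = 58.1 %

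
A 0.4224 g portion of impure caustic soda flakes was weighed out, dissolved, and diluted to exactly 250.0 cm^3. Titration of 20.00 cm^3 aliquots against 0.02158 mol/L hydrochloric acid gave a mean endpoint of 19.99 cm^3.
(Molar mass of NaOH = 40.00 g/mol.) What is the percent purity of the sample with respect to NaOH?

51.06 %

NaOH + HCl → NaCl + H2O
n(HCl) per titration = 0.01999 × 0.02158 = 4.314 × 10^-4 mol
n(NaOH) in each aliquot = 4.314 × 10^-4 mol (1:1 ratio)
n(NaOH) in the whole flask = 4.314 × 10^-4 × 250.0/20.00 = 5.392 × 10^-3 mol
mass of NaOH = 5.392 × 10^-3 × 40.00 = 0.2157 g
% NaOH = 0.2157 / 0.4224 × 100 = 51.06 %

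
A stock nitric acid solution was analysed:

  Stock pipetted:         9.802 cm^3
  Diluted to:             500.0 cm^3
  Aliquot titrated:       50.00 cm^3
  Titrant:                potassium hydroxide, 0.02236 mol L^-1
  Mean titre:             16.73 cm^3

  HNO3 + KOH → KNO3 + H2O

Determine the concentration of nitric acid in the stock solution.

0.3816 mol/L

n(KOH) = 0.01673 × 0.02236 = 3.741 × 10^-4 mol
n(HNO3) in the aliquot = 3.741 × 10^-4 mol (1:1 ratio)
[HNO3]_dilute = 3.741 × 10^-4 / 0.05000 = 0.007482 mol/L
Dilution factor = 500.0 / 9.802 = 51.01
[HNO3]_stock = 0.007482 × 51.01 = 0.3816 mol/L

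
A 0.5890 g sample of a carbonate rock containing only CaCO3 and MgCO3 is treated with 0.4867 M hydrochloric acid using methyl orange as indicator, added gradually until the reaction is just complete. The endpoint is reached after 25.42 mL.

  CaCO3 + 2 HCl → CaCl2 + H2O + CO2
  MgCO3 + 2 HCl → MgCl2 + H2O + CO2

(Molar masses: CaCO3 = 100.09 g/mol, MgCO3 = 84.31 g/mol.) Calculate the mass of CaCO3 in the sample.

n(HCl) = 0.02542 × 0.4867 = 0.01237 mol
Let x = n(CaCO3), y = n(MgCO3).
Titrant: 2x + 2y = 0.01237;  mass: 100.09x + 84.31y = 0.5890
Solving, x = 4.275 × 10^-3 mol, y = 1.911 × 10^-3 mol
mass of CaCO3 = 4.275 × 10^-3 × 100.09 = 0.4279 g

0.4279 g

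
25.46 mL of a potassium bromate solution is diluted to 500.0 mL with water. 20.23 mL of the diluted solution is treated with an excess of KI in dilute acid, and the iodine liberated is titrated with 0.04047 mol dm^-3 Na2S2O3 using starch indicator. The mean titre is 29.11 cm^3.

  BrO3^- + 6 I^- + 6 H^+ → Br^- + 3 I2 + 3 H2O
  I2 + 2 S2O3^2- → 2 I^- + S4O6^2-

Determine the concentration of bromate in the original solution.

n(S2O3^2-) = 0.02911 × 0.04047 = 1.178 × 10^-3 mol
n(I2) = n(S2O3^2-)/2 = 5.890 × 10^-4 mol
From the 1:3 ratio, n(BrO3^-) in the aliquot = 1/3 × 5.890 × 10^-4 = 1.963 × 10^-4 mol
[BrO3^-]_dilute = 1.963 × 10^-4 / 0.02023 = 0.009706 mol/L
[BrO3^-]_original = 0.009706 × 500.0/25.46 = 0.1906 mol/L

0.1906 mol/L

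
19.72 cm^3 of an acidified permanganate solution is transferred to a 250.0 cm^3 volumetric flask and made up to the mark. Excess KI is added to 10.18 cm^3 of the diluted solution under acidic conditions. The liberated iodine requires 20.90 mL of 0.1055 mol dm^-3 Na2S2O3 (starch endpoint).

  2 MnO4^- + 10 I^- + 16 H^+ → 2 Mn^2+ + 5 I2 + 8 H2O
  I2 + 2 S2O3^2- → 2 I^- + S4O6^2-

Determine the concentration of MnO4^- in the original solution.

0.5492 mol/L

n(S2O3^2-) = 0.02090 × 0.1055 = 2.205 × 10^-3 mol
n(I2) = n(S2O3^2-)/2 = 1.102 × 10^-3 mol
From the 2:5 ratio, n(MnO4^-) in the aliquot = 2/5 × 1.102 × 10^-3 = 4.410 × 10^-4 mol
[MnO4^-]_dilute = 4.410 × 10^-4 / 0.01018 = 0.04332 mol/L
[MnO4^-]_original = 0.04332 × 250.0/19.72 = 0.5492 mol/L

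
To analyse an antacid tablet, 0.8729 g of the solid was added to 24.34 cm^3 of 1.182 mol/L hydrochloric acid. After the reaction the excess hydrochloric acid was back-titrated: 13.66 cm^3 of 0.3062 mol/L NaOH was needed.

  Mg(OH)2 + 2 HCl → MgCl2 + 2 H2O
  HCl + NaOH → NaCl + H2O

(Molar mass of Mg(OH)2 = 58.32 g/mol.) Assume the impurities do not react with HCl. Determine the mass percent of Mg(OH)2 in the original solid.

82.14 %

n(HCl) added = 0.02434 × 1.182 = 0.02877 mol
n(NaOH) used in back-titration = 0.01366 × 0.3062 = 4.183 × 10^-3 mol
n(HCl) left over = 4.183 × 10^-3 mol (1:1 ratio)
n(HCl) consumed by analyte = 0.02877 − 4.183 × 10^-3 = 0.02459 mol
From the 1:2 ratio, n(Mg(OH)2) = 1/2 × 0.02459 = 0.01229 mol
mass of Mg(OH)2 = 0.01229 × 58.32 = 0.7170 g
% Mg(OH)2 = 0.7170 / 0.8729 × 100 = 82.14 %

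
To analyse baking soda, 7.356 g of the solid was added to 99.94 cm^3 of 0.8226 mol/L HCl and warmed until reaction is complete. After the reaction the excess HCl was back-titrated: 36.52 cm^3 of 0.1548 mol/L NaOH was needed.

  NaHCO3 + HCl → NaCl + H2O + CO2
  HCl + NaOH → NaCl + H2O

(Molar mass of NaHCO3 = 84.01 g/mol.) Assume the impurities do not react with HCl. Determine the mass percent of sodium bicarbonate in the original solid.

87.43 %

n(HCl) added = 0.09994 × 0.8226 = 0.08221 mol
n(NaOH) used in back-titration = 0.03652 × 0.1548 = 5.653 × 10^-3 mol
n(HCl) left over = 5.653 × 10^-3 mol (1:1 ratio)
n(HCl) consumed by analyte = 0.08221 − 5.653 × 10^-3 = 0.07656 mol
n(NaHCO3) = 0.07656 mol (1:1 ratio)
mass of NaHCO3 = 0.07656 × 84.01 = 6.432 g
% NaHCO3 = 6.432 / 7.356 × 100 = 87.43 %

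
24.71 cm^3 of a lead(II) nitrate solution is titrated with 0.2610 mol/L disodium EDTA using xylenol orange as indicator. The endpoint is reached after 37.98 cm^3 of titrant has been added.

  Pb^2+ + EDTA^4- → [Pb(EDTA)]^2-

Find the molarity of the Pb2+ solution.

n(EDTA) = 0.03798 L × 0.2610 mol/L = 9.913 × 10^-3 mol
n(Pb2+) = 9.913 × 10^-3 mol (1:1 mole ratio)
[Pb2+] = 9.913 × 10^-3 mol / 0.02471 L = 0.4012 mol/L

0.4012 mol/L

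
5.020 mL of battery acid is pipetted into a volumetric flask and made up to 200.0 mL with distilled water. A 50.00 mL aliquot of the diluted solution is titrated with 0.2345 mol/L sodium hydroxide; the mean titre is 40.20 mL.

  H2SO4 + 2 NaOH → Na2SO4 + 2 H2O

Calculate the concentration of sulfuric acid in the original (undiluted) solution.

n(NaOH) = 0.04020 × 0.2345 = 9.427 × 10^-3 mol
From the 1:2 ratio, n(H2SO4) in the aliquot = 1/2 × 9.427 × 10^-3 = 4.713 × 10^-3 mol
[H2SO4]_dilute = 4.713 × 10^-3 / 0.05000 = 0.09427 mol/L
Dilution factor = 200.0 / 5.020 = 39.84
[H2SO4]_stock = 0.09427 × 39.84 = 3.756 mol/L

3.756 mol/L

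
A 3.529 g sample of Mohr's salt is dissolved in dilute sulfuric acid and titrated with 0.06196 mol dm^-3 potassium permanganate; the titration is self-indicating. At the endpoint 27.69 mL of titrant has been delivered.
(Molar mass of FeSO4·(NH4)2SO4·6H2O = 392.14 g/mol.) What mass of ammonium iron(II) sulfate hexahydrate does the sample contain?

3.364 g

MnO4^- + 5 Fe^2+ + 8 H^+ → Mn^2+ + 5 Fe^3+ + 4 H2O
n(KMnO4) = 0.02769 L × 0.06196 mol/L = 1.716 × 10^-3 mol
From the 5:1 ratio, n(FeSO4·(NH4)2SO4·6H2O) = 5/1 × 1.716 × 10^-3 = 8.578 × 10^-3 mol
mass of FeSO4·(NH4)2SO4·6H2O = 8.578 × 10^-3 × 392.14 g/mol = 3.364 g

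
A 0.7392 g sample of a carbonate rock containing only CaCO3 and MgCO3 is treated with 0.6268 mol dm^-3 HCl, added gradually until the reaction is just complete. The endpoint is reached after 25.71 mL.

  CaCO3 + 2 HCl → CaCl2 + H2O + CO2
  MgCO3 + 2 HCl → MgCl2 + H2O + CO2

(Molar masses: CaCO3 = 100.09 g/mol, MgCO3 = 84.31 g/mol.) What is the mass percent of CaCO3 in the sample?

51.37 %

n(HCl) = 0.02571 × 0.6268 = 0.01612 mol
Let x = n(CaCO3), y = n(MgCO3).
Titrant: 2x + 2y = 0.01612;  mass: 100.09x + 84.31y = 0.7392
Solving, x = 3.794 × 10^-3 mol, y = 4.263 × 10^-3 mol
mass of CaCO3 = 3.794 × 10^-3 × 100.09 = 0.3798 g
% CaCO3 = 0.3798 / 0.7392 × 100 = 51.37 %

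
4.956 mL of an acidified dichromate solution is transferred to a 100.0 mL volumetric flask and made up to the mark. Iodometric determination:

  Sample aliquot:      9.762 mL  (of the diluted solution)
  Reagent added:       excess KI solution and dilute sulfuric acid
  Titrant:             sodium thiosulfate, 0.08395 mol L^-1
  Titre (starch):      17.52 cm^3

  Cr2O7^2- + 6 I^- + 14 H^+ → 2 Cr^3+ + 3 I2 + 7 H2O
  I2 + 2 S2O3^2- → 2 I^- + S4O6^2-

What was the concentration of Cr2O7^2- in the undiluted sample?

n(S2O3^2-) = 0.01752 × 0.08395 = 1.471 × 10^-3 mol
n(I2) = n(S2O3^2-)/2 = 7.354 × 10^-4 mol
From the 1:3 ratio, n(Cr2O7^2-) in the aliquot = 1/3 × 7.354 × 10^-4 = 2.451 × 10^-4 mol
[Cr2O7^2-]_dilute = 2.451 × 10^-4 / 0.009762 = 0.02511 mol/L
[Cr2O7^2-]_original = 0.02511 × 100.0/4.956 = 0.5067 mol/L

0.5067 mol/L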